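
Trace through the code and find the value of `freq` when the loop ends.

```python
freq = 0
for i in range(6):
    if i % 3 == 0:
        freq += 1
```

Let's trace through this code step by step.

Initialize: freq = 0
Entering loop: for i in range(6):
After iteration 1: i = 0, freq = 1
After iteration 2: i = 1, freq = 1
After iteration 3: i = 2, freq = 1
After iteration 4: i = 3, freq = 2
After iteration 5: i = 4, freq = 2
After iteration 6: i = 5, freq = 2
Loop ends.

Final answer: 2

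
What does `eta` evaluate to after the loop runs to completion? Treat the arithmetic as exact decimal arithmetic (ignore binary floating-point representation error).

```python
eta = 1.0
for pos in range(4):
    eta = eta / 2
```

Let's trace through this code step by step.

Initialize: eta = 1.0
Entering loop: for pos in range(4):
After iteration 1: pos = 0, eta = 0.5
After iteration 2: pos = 1, eta = 0.25
After iteration 3: pos = 2, eta = 0.125
After iteration 4: pos = 3, eta = 0.0625
Loop ends.

Final answer: 0.0625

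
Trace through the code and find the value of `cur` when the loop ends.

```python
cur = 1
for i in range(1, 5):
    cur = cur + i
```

Let's trace through this code step by step.

Initialize: cur = 1
Entering loop: for i in range(1, 5):
After iteration 1: i = 1, cur = 2
After iteration 2: i = 2, cur = 4
After iteration 3: i = 3, cur = 7
After iteration 4: i = 4, cur = 11
Loop ends.

Final answer: 11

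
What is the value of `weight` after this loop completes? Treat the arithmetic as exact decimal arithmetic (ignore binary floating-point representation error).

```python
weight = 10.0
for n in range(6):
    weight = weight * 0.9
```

Let's trace through this code step by step.

Initialize: weight = 10.0
Entering loop: for n in range(6):
After iteration 1: n = 0, weight = 9.0
After iteration 2: n = 1, weight = 8.1
After iteration 3: n = 2, weight = 7.29
After iteration 4: n = 3, weight = 6.561
After iteration 5: n = 4, weight = 5.9049
After iteration 6: n = 5, weight = 5.31441
Loop ends.

Final answer: 5.31441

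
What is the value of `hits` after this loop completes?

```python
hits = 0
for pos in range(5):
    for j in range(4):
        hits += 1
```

Let's trace through this code step by step.

Initialize: hits = 0
Entering loop: for pos in range(5):
After iteration 1: pos = 0, hits = 4
After iteration 2: pos = 1, hits = 8
After iteration 3: pos = 2, hits = 12
After iteration 4: pos = 3, hits = 16
After iteration 5: pos = 4, hits = 20
Loop ends.

Final answer: 20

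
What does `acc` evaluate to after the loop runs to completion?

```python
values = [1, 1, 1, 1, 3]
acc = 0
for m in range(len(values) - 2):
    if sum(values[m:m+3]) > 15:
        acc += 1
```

Let's trace through this code step by step.

Initialize: values = [1, 1, 1, 1, 3]
Initialize: acc = 0
Entering loop: for m in range(len(values) - 2):
After iteration 1: m = 0, acc = 0
After iteration 2: m = 1, acc = 0
After iteration 3: m = 2, acc = 0
Loop ends.

Final answer: 0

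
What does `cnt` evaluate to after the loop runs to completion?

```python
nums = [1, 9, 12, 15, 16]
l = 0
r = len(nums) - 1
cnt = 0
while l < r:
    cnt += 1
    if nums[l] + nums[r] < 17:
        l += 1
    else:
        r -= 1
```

Let's trace through this code step by step.

Initialize: nums = [1, 9, 12, 15, 16]
Initialize: l = 0
Initialize: r = 4
Initialize: cnt = 0
Entering loop: while l < r:
After iteration 1: l = 0, r = 3, cnt = 1
After iteration 2: l = 1, r = 3, cnt = 2
After iteration 3: l = 1, r = 2, cnt = 3
After iteration 4: l = 1, r = 1, cnt = 4
Loop ends.

Final answer: 4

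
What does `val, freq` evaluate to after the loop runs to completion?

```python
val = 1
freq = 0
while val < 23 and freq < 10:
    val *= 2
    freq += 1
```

Let's trace through this code step by step.

Initialize: val = 1
Initialize: freq = 0
Entering loop: while val < 23 and freq < 10:
After iteration 1: val = 2, freq = 1
After iteration 2: val = 4, freq = 2
After iteration 3: val = 8, freq = 3
After iteration 4: val = 16, freq = 4
After iteration 5: val = 32, freq = 5
Loop ends.

Final answer: 32, 5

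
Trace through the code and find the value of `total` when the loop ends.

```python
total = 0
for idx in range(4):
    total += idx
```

Let's trace through this code step by step.

Initialize: total = 0
Entering loop: for idx in range(4):
After iteration 1: idx = 0, total = 0
After iteration 2: idx = 1, total = 1
After iteration 3: idx = 2, total = 3
After iteration 4: idx = 3, total = 6
Loop ends.

Final answer: 6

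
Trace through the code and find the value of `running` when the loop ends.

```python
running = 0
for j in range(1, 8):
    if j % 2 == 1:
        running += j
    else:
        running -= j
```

Let's trace through this code step by step.

Initialize: running = 0
Entering loop: for j in range(1, 8):
After iteration 1: j = 1, running = 1
After iteration 2: j = 2, running = -1
After iteration 3: j = 3, running = 2
After iteration 4: j = 4, running = -2
After iteration 5: j = 5, running = 3
After iteration 6: j = 6, running = -3
After iteration 7: j = 7, running = 4
Loop ends.

Final answer: 4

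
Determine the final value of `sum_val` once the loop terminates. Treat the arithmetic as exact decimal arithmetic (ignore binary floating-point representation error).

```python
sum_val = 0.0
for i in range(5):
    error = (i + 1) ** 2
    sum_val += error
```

Let's trace through this code step by step.

Initialize: sum_val = 0.0
Entering loop: for i in range(5):
After iteration 1: i = 0, sum_val = 1.0, error = 1
After iteration 2: i = 1, sum_val = 5.0, error = 4
After iteration 3: i = 2, sum_val = 14.0, error = 9
After iteration 4: i = 3, sum_val = 30.0, error = 16
After iteration 5: i = 4, sum_val = 55.0, error = 25
Loop ends.

Final answer: 55.0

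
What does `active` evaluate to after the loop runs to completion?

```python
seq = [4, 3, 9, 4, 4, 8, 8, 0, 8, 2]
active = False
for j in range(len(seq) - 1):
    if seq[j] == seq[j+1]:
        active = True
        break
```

Let's trace through this code step by step.

Initialize: seq = [4, 3, 9, 4, 4, 8, 8, 0, 8, 2]
Initialize: active = False
Entering loop: for j in range(len(seq) - 1):
After iteration 1: j = 0, active = False
After iteration 2: j = 1, active = False
After iteration 3: j = 2, active = False
After iteration 4: j = 3, active = True
Loop ends.

Final answer: True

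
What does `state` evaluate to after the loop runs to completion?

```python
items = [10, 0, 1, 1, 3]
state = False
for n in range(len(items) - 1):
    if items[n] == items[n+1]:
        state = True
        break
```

Let's trace through this code step by step.

Initialize: items = [10, 0, 1, 1, 3]
Initialize: state = False
Entering loop: for n in range(len(items) - 1):
After iteration 1: n = 0, state = False
After iteration 2: n = 1, state = False
After iteration 3: n = 2, state = True
Loop ends.

Final answer: True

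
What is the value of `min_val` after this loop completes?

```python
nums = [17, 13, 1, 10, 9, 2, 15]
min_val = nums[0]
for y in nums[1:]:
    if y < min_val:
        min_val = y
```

Let's trace through this code step by step.

Initialize: nums = [17, 13, 1, 10, 9, 2, 15]
Initialize: min_val = 17
Entering loop: for y in nums[1:]:
After iteration 1: y = 13, min_val = 13
After iteration 2: y = 1, min_val = 1
After iteration 3: y = 10, min_val = 1
After iteration 4: y = 9, min_val = 1
After iteration 5: y = 2, min_val = 1
After iteration 6: y = 15, min_val = 1
Loop ends.

Final answer: 1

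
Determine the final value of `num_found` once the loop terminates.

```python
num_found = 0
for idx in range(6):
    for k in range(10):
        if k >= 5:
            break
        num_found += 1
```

Let's trace through this code step by step.

Initialize: num_found = 0
Entering loop: for idx in range(6):
After iteration 1: idx = 0, num_found = 5
After iteration 2: idx = 1, num_found = 10
After iteration 3: idx = 2, num_found = 15
After iteration 4: idx = 3, num_found = 20
After iteration 5: idx = 4, num_found = 25
After iteration 6: idx = 5, num_found = 30
Loop ends.

Final answer: 30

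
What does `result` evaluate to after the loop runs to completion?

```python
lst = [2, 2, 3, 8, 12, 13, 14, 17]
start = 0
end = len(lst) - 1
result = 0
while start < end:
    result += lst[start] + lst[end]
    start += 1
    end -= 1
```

Let's trace through this code step by step.

Initialize: lst = [2, 2, 3, 8, 12, 13, 14, 17]
Initialize: start = 0
Initialize: end = 7
Initialize: result = 0
Entering loop: while start < end:
After iteration 1: start = 1, end = 6, result = 19
After iteration 2: start = 2, end = 5, result = 35
After iteration 3: start = 3, end = 4, result = 51
After iteration 4: start = 4, end = 3, result = 71
Loop ends.

Final answer: 71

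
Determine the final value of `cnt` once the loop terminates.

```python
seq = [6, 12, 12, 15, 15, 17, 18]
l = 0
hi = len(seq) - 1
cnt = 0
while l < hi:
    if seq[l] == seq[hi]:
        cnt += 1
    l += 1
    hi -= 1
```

Let's trace through this code step by step.

Initialize: seq = [6, 12, 12, 15, 15, 17, 18]
Initialize: l = 0
Initialize: hi = 6
Initialize: cnt = 0
Entering loop: while l < hi:
After iteration 1: l = 1, hi = 5, cnt = 0
After iteration 2: l = 2, hi = 4, cnt = 0
After iteration 3: l = 3, hi = 3, cnt = 0
Loop ends.

Final answer: 0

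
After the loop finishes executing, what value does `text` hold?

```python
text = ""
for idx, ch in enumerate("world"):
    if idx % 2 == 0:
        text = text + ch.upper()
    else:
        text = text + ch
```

Let's trace through this code step by step.

Initialize: text = ''
Entering loop: for idx, ch in enumerate("world"):
After iteration 1: idx = 0, ch = 'w', text = 'W'
After iteration 2: idx = 1, ch = 'o', text = 'Wo'
After iteration 3: idx = 2, ch = 'r', text = 'WoR'
After iteration 4: idx = 3, ch = 'l', text = 'WoRl'
After iteration 5: idx = 4, ch = 'd', text = 'WoRlD'
Loop ends.

Final answer: 'WoRlD'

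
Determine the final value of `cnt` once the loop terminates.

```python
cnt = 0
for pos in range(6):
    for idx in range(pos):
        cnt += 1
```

Let's trace through this code step by step.

Initialize: cnt = 0
Entering loop: for pos in range(6):
After iteration 1: pos = 0, cnt = 0
After iteration 2: pos = 1, cnt = 1, idx = 0
After iteration 3: pos = 2, cnt = 3, idx = 1
After iteration 4: pos = 3, cnt = 6, idx = 2
After iteration 5: pos = 4, cnt = 10, idx = 3
After iteration 6: pos = 5, cnt = 15, idx = 4
Loop ends.

Final answer: 15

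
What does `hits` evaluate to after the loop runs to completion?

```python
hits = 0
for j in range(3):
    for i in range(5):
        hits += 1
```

Let's trace through this code step by step.

Initialize: hits = 0
Entering loop: for j in range(3):
After iteration 1: j = 0, hits = 5
After iteration 2: j = 1, hits = 10
After iteration 3: j = 2, hits = 15
Loop ends.

Final answer: 15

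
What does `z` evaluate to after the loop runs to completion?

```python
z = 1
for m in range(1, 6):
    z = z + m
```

Let's trace through this code step by step.

Initialize: z = 1
Entering loop: for m in range(1, 6):
After iteration 1: m = 1, z = 2
After iteration 2: m = 2, z = 4
After iteration 3: m = 3, z = 7
After iteration 4: m = 4, z = 11
After iteration 5: m = 5, z = 16
Loop ends.

Final answer: 16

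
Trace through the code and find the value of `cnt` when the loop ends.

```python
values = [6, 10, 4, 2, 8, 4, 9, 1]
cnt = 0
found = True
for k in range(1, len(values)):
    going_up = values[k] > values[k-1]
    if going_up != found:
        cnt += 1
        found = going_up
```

Let's trace through this code step by step.

Initialize: values = [6, 10, 4, 2, 8, 4, 9, 1]
Initialize: cnt = 0
Initialize: found = True
Entering loop: for k in range(1, len(values)):
After iteration 1: k = 1, cnt = 0, found = True, going_up = True
After iteration 2: k = 2, cnt = 1, found = False, going_up = False
After iteration 3: k = 3, cnt = 1, found = False, going_up = False
After iteration 4: k = 4, cnt = 2, found = True, going_up = True
After iteration 5: k = 5, cnt = 3, found = False, going_up = False
After iteration 6: k = 6, cnt = 4, found = True, going_up = True
After iteration 7: k = 7, cnt = 5, found = False, going_up = False
Loop ends.

Final answer: 5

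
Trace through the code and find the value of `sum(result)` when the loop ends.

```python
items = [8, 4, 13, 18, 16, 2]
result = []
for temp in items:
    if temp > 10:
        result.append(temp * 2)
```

Let's trace through this code step by step.

Initialize: items = [8, 4, 13, 18, 16, 2]
Initialize: result = []
Entering loop: for temp in items:
After iteration 1: temp = 8, result = []
After iteration 2: temp = 4, result = []
After iteration 3: temp = 13, result = [26]
After iteration 4: temp = 18, result = [26, 36]
After iteration 5: temp = 16, result = [26, 36, 32]
After iteration 6: temp = 2, result = [26, 36, 32]
Loop ends.
sum(result) = 94

Final answer: 94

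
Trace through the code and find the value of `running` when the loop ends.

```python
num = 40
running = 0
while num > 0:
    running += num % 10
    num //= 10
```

Let's trace through this code step by step.

Initialize: num = 40
Initialize: running = 0
Entering loop: while num > 0:
After iteration 1: num = 4, running = 0
After iteration 2: num = 0, running = 4
Loop ends.

Final answer: 4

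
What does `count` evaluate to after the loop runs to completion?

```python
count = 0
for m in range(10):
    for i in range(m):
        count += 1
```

Let's trace through this code step by step.

Initialize: count = 0
Entering loop: for m in range(10):
After iteration 1: m = 0, count = 0
After iteration 2: m = 1, count = 1, i = 0
After iteration 3: m = 2, count = 3, i = 1
After iteration 4: m = 3, count = 6, i = 2
After iteration 5: m = 4, count = 10, i = 3
After iteration 6: m = 5, count = 15, i = 4
After iteration 7: m = 6, count = 21, i = 5
After iteration 8: m = 7, count = 28, i = 6
After iteration 9: m = 8, count = 36, i = 7
After iteration 10: m = 9, count = 45, i = 8
Loop ends.

Final answer: 45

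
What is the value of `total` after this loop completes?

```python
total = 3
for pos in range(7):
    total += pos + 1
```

Let's trace through this code step by step.

Initialize: total = 3
Entering loop: for pos in range(7):
After iteration 1: pos = 0, total = 4
After iteration 2: pos = 1, total = 6
After iteration 3: pos = 2, total = 9
After iteration 4: pos = 3, total = 13
After iteration 5: pos = 4, total = 18
After iteration 6: pos = 5, total = 24
After iteration 7: pos = 6, total = 31
Loop ends.

Final answer: 31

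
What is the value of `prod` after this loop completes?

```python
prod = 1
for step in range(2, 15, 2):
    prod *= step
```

Let's trace through this code step by step.

Initialize: prod = 1
Entering loop: for step in range(2, 15, 2):
After iteration 1: step = 2, prod = 2
After iteration 2: step = 4, prod = 8
After iteration 3: step = 6, prod = 48
After iteration 4: step = 8, prod = 384
After iteration 5: step = 10, prod = 3840
After iteration 6: step = 12, prod = 46080
After iteration 7: step = 14, prod = 645120
Loop ends.

Final answer: 645120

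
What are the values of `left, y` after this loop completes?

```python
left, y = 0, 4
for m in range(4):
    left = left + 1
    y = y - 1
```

Let's trace through this code step by step.

Initialize: left = 0
Initialize: y = 4
Entering loop: for m in range(4):
After iteration 1: m = 0, left = 1, y = 3
After iteration 2: m = 1, left = 2, y = 2
After iteration 3: m = 2, left = 3, y = 1
After iteration 4: m = 3, left = 4, y = 0
Loop ends.

Final answer: 4, 0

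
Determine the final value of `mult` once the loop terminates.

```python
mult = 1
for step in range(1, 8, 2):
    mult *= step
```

Let's trace through this code step by step.

Initialize: mult = 1
Entering loop: for step in range(1, 8, 2):
After iteration 1: step = 1, mult = 1
After iteration 2: step = 3, mult = 3
After iteration 3: step = 5, mult = 15
After iteration 4: step = 7, mult = 105
Loop ends.

Final answer: 105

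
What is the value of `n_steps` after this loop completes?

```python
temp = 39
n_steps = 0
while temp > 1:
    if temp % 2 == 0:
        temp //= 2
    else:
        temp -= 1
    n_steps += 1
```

Let's trace through this code step by step.

Initialize: temp = 39
Initialize: n_steps = 0
Entering loop: while temp > 1:
After iteration 1: temp = 38, n_steps = 1
After iteration 2: temp = 19, n_steps = 2
After iteration 3: temp = 18, n_steps = 3
After iteration 4: temp = 9, n_steps = 4
After iteration 5: temp = 8, n_steps = 5
After iteration 6: temp = 4, n_steps = 6
After iteration 7: temp = 2, n_steps = 7
After iteration 8: temp = 1, n_steps = 8
Loop ends.

Final answer: 8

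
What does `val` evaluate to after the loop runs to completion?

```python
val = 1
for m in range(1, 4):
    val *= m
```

Let's trace through this code step by step.

Initialize: val = 1
Entering loop: for m in range(1, 4):
After iteration 1: m = 1, val = 1
After iteration 2: m = 2, val = 2
After iteration 3: m = 3, val = 6
Loop ends.

Final answer: 6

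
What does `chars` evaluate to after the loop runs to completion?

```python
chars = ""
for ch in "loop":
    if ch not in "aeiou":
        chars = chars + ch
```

Let's trace through this code step by step.

Initialize: chars = ''
Entering loop: for ch in "loop":
After iteration 1: ch = 'l', chars = 'l'
After iteration 2: ch = 'o', chars = 'l'
After iteration 3: ch = 'o', chars = 'l'
After iteration 4: ch = 'p', chars = 'lp'
Loop ends.

Final answer: 'lp'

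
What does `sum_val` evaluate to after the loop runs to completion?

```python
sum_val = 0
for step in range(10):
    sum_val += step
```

Let's trace through this code step by step.

Initialize: sum_val = 0
Entering loop: for step in range(10):
After iteration 1: step = 0, sum_val = 0
After iteration 2: step = 1, sum_val = 1
After iteration 3: step = 2, sum_val = 3
After iteration 4: step = 3, sum_val = 6
After iteration 5: step = 4, sum_val = 10
After iteration 6: step = 5, sum_val = 15
After iteration 7: step = 6, sum_val = 21
After iteration 8: step = 7, sum_val = 28
After iteration 9: step = 8, sum_val = 36
After iteration 10: step = 9, sum_val = 45
Loop ends.

Final answer: 45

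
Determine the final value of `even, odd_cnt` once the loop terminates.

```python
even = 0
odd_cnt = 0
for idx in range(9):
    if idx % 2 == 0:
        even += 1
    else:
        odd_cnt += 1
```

Let's trace through this code step by step.

Initialize: even = 0
Initialize: odd_cnt = 0
Entering loop: for idx in range(9):
After iteration 1: idx = 0, even = 1, odd_cnt = 0
After iteration 2: idx = 1, even = 1, odd_cnt = 1
After iteration 3: idx = 2, even = 2, odd_cnt = 1
After iteration 4: idx = 3, even = 2, odd_cnt = 2
After iteration 5: idx = 4, even = 3, odd_cnt = 2
After iteration 6: idx = 5, even = 3, odd_cnt = 3
After iteration 7: idx = 6, even = 4, odd_cnt = 3
After iteration 8: idx = 7, even = 4, odd_cnt = 4
After iteration 9: idx = 8, even = 5, odd_cnt = 4
Loop ends.

Final answer: 5, 4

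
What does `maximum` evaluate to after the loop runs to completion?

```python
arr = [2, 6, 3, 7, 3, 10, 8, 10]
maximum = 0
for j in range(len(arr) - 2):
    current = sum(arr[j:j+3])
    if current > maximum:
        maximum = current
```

Let's trace through this code step by step.

Initialize: arr = [2, 6, 3, 7, 3, 10, 8, 10]
Initialize: maximum = 0
Entering loop: for j in range(len(arr) - 2):
After iteration 1: j = 0, maximum = 11, current = 11
After iteration 2: j = 1, maximum = 16, current = 16
After iteration 3: j = 2, maximum = 16, current = 13
After iteration 4: j = 3, maximum = 20, current = 20
After iteration 5: j = 4, maximum = 21, current = 21
After iteration 6: j = 5, maximum = 28, current = 28
Loop ends.

Final answer: 28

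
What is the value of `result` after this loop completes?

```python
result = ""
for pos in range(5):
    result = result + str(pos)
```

Let's trace through this code step by step.

Initialize: result = ''
Entering loop: for pos in range(5):
After iteration 1: pos = 0, result = '0'
After iteration 2: pos = 1, result = '01'
After iteration 3: pos = 2, result = '012'
After iteration 4: pos = 3, result = '0123'
After iteration 5: pos = 4, result = '01234'
Loop ends.

Final answer: '01234'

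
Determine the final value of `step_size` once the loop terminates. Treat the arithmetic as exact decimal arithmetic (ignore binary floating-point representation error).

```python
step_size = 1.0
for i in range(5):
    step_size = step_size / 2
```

Let's trace through this code step by step.

Initialize: step_size = 1.0
Entering loop: for i in range(5):
After iteration 1: i = 0, step_size = 0.5
After iteration 2: i = 1, step_size = 0.25
After iteration 3: i = 2, step_size = 0.125
After iteration 4: i = 3, step_size = 0.0625
After iteration 5: i = 4, step_size = 0.03125
Loop ends.

Final answer: 0.03125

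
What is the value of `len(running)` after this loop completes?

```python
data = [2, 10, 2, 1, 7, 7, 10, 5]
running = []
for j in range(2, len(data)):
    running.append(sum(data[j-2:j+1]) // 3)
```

Let's trace through this code step by step.

Initialize: data = [2, 10, 2, 1, 7, 7, 10, 5]
Initialize: running = []
Entering loop: for j in range(2, len(data)):
After iteration 1: j = 2, running = [4]
After iteration 2: j = 3, running = [4, 4]
After iteration 3: j = 4, running = [4, 4, 3]
After iteration 4: j = 5, running = [4, 4, 3, 5]
After iteration 5: j = 6, running = [4, 4, 3, 5, 8]
After iteration 6: j = 7, running = [4, 4, 3, 5, 8, 7]
Loop ends.
len(running) = 6

Final answer: 6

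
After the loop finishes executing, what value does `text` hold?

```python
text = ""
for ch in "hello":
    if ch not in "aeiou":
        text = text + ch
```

Let's trace through this code step by step.

Initialize: text = ''
Entering loop: for ch in "hello":
After iteration 1: ch = 'h', text = 'h'
After iteration 2: ch = 'e', text = 'h'
After iteration 3: ch = 'l', text = 'hl'
After iteration 4: ch = 'l', text = 'hll'
After iteration 5: ch = 'o', text = 'hll'
Loop ends.

Final answer: 'hll'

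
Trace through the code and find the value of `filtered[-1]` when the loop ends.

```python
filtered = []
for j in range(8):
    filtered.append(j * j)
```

Let's trace through this code step by step.

Initialize: filtered = []
Entering loop: for j in range(8):
After iteration 1: j = 0, filtered = [0]
After iteration 2: j = 1, filtered = [0, 1]
After iteration 3: j = 2, filtered = [0, 1, 4]
After iteration 4: j = 3, filtered = [0, 1, 4, 9]
After iteration 5: j = 4, filtered = [0, 1, 4, 9, 16]
After iteration 6: j = 5, filtered = [0, 1, 4, 9, 16, 25]
After iteration 7: j = 6, filtered = [0, 1, 4, 9, 16, 25, 36]
After iteration 8: j = 7, filtered = [0, 1, 4, 9, 16, 25, 36, 49]
Loop ends.
filtered[-1] = 49

Final answer: 49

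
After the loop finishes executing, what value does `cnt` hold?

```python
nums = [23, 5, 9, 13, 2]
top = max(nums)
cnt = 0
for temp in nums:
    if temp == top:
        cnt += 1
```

Let's trace through this code step by step.

Initialize: nums = [23, 5, 9, 13, 2]
Initialize: top = 23
Initialize: cnt = 0
Entering loop: for temp in nums:
After iteration 1: temp = 23, cnt = 1
After iteration 2: temp = 5, cnt = 1
After iteration 3: temp = 9, cnt = 1
After iteration 4: temp = 13, cnt = 1
After iteration 5: temp = 2, cnt = 1
Loop ends.

Final answer: 1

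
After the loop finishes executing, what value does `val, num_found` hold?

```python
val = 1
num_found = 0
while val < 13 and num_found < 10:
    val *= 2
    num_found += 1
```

Let's trace through this code step by step.

Initialize: val = 1
Initialize: num_found = 0
Entering loop: while val < 13 and num_found < 10:
After iteration 1: val = 2, num_found = 1
After iteration 2: val = 4, num_found = 2
After iteration 3: val = 8, num_found = 3
After iteration 4: val = 16, num_found = 4
Loop ends.

Final answer: 16, 4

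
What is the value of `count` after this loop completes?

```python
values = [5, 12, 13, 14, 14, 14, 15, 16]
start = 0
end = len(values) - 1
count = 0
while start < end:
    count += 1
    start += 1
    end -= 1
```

Let's trace through this code step by step.

Initialize: values = [5, 12, 13, 14, 14, 14, 15, 16]
Initialize: start = 0
Initialize: end = 7
Initialize: count = 0
Entering loop: while start < end:
After iteration 1: start = 1, end = 6, count = 1
After iteration 2: start = 2, end = 5, count = 2
After iteration 3: start = 3, end = 4, count = 3
After iteration 4: start = 4, end = 3, count = 4
Loop ends.

Final answer: 4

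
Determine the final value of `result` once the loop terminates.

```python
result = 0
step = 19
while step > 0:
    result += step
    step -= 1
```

Let's trace through this code step by step.

Initialize: result = 0
Initialize: step = 19
Entering loop: while step > 0:
After iteration 1: result = 19, step = 18
After iteration 2: result = 37, step = 17
After iteration 3: result = 54, step = 16
After iteration 4: result = 70, step = 15
After iteration 5: result = 85, step = 14
After iteration 6: result = 99, step = 13
After iteration 7: result = 112, step = 12
After iteration 8: result = 124, step = 11
After iteration 9: result = 135, step = 10
After iteration 10: result = 145, step = 9
After iteration 11: result = 154, step = 8
After iteration 12: result = 162, step = 7
After iteration 13: result = 169, step = 6
After iteration 14: result = 175, step = 5
After iteration 15: result = 180, step = 4
After iteration 16: result = 184, step = 3
After iteration 17: result = 187, step = 2
After iteration 18: result = 189, step = 1
After iteration 19: result = 190, step = 0
Loop ends.

Final answer: 190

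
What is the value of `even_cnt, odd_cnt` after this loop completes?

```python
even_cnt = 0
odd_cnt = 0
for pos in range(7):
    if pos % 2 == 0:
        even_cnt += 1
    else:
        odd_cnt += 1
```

Let's trace through this code step by step.

Initialize: even_cnt = 0
Initialize: odd_cnt = 0
Entering loop: for pos in range(7):
After iteration 1: pos = 0, even_cnt = 1, odd_cnt = 0
After iteration 2: pos = 1, even_cnt = 1, odd_cnt = 1
After iteration 3: pos = 2, even_cnt = 2, odd_cnt = 1
After iteration 4: pos = 3, even_cnt = 2, odd_cnt = 2
After iteration 5: pos = 4, even_cnt = 3, odd_cnt = 2
After iteration 6: pos = 5, even_cnt = 3, odd_cnt = 3
After iteration 7: pos = 6, even_cnt = 4, odd_cnt = 3
Loop ends.

Final answer: 4, 3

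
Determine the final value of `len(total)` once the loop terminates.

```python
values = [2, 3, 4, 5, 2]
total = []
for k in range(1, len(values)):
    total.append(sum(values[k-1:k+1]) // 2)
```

Let's trace through this code step by step.

Initialize: values = [2, 3, 4, 5, 2]
Initialize: total = []
Entering loop: for k in range(1, len(values)):
After iteration 1: k = 1, total = [2]
After iteration 2: k = 2, total = [2, 3]
After iteration 3: k = 3, total = [2, 3, 4]
After iteration 4: k = 4, total = [2, 3, 4, 3]
Loop ends.
len(total) = 4

Final answer: 4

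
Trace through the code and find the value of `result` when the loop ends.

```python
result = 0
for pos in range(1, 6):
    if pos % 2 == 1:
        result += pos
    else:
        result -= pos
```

Let's trace through this code step by step.

Initialize: result = 0
Entering loop: for pos in range(1, 6):
After iteration 1: pos = 1, result = 1
After iteration 2: pos = 2, result = -1
After iteration 3: pos = 3, result = 2
After iteration 4: pos = 4, result = -2
After iteration 5: pos = 5, result = 3
Loop ends.

Final answer: 3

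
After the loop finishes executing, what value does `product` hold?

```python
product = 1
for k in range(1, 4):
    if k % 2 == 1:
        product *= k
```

Let's trace through this code step by step.

Initialize: product = 1
Entering loop: for k in range(1, 4):
After iteration 1: k = 1, product = 1
After iteration 2: k = 2, product = 1
After iteration 3: k = 3, product = 3
Loop ends.

Final answer: 3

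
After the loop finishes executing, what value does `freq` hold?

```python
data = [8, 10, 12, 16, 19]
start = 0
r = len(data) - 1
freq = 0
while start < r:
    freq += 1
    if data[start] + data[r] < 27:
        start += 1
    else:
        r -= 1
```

Let's trace through this code step by step.

Initialize: data = [8, 10, 12, 16, 19]
Initialize: start = 0
Initialize: r = 4
Initialize: freq = 0
Entering loop: while start < r:
After iteration 1: start = 0, r = 3, freq = 1
After iteration 2: start = 1, r = 3, freq = 2
After iteration 3: start = 2, r = 3, freq = 3
After iteration 4: start = 2, r = 2, freq = 4
Loop ends.

Final answer: 4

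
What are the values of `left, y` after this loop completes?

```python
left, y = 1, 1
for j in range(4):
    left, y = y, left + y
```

Let's trace through this code step by step.

Initialize: left = 1
Initialize: y = 1
Entering loop: for j in range(4):
After iteration 1: j = 0, left = 1, y = 2
After iteration 2: j = 1, left = 2, y = 3
After iteration 3: j = 2, left = 3, y = 5
After iteration 4: j = 3, left = 5, y = 8
Loop ends.

Final answer: 5, 8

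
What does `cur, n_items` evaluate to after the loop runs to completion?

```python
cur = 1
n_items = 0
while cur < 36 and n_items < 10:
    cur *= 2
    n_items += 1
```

Let's trace through this code step by step.

Initialize: cur = 1
Initialize: n_items = 0
Entering loop: while cur < 36 and n_items < 10:
After iteration 1: cur = 2, n_items = 1
After iteration 2: cur = 4, n_items = 2
After iteration 3: cur = 8, n_items = 3
After iteration 4: cur = 16, n_items = 4
After iteration 5: cur = 32, n_items = 5
After iteration 6: cur = 64, n_items = 6
Loop ends.

Final answer: 64, 6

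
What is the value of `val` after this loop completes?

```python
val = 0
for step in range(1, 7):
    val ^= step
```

Let's trace through this code step by step.

Initialize: val = 0
Entering loop: for step in range(1, 7):
After iteration 1: step = 1, val = 1
After iteration 2: step = 2, val = 3
After iteration 3: step = 3, val = 0
After iteration 4: step = 4, val = 4
After iteration 5: step = 5, val = 1
After iteration 6: step = 6, val = 7
Loop ends.

Final answer: 7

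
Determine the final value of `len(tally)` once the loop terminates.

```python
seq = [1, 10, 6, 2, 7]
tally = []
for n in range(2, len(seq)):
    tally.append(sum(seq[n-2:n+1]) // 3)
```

Let's trace through this code step by step.

Initialize: seq = [1, 10, 6, 2, 7]
Initialize: tally = []
Entering loop: for n in range(2, len(seq)):
After iteration 1: n = 2, tally = [5]
After iteration 2: n = 3, tally = [5, 6]
After iteration 3: n = 4, tally = [5, 6, 5]
Loop ends.
len(tally) = 3

Final answer: 3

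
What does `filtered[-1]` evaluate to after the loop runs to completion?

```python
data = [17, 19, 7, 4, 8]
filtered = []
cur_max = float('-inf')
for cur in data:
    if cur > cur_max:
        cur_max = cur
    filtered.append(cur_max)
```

Let's trace through this code step by step.

Initialize: data = [17, 19, 7, 4, 8]
Initialize: filtered = []
Initialize: cur_max = -inf
Entering loop: for cur in data:
After iteration 1: cur = 17, filtered = [17], cur_max = 17
After iteration 2: cur = 19, filtered = [17, 19], cur_max = 19
After iteration 3: cur = 7, filtered = [17, 19, 19], cur_max = 19
After iteration 4: cur = 4, filtered = [17, 19, 19, 19], cur_max = 19
After iteration 5: cur = 8, filtered = [17, 19, 19, 19, 19], cur_max = 19
Loop ends.
filtered[-1] = 19

Final answer: 19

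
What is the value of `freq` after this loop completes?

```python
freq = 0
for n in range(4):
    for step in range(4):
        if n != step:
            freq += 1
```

Let's trace through this code step by step.

Initialize: freq = 0
Entering loop: for n in range(4):
After iteration 1: n = 0, freq = 3
After iteration 2: n = 1, freq = 6
After iteration 3: n = 2, freq = 9
After iteration 4: n = 3, freq = 12
Loop ends.

Final answer: 12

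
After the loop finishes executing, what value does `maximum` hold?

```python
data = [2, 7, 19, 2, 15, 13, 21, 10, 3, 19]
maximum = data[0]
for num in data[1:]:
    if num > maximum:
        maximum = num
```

Let's trace through this code step by step.

Initialize: data = [2, 7, 19, 2, 15, 13, 21, 10, 3, 19]
Initialize: maximum = 2
Entering loop: for num in data[1:]:
After iteration 1: num = 7, maximum = 7
After iteration 2: num = 19, maximum = 19
After iteration 3: num = 2, maximum = 19
After iteration 4: num = 15, maximum = 19
After iteration 5: num = 13, maximum = 19
After iteration 6: num = 21, maximum = 21
After iteration 7: num = 10, maximum = 21
After iteration 8: num = 3, maximum = 21
After iteration 9: num = 19, maximum = 21
Loop ends.

Final answer: 21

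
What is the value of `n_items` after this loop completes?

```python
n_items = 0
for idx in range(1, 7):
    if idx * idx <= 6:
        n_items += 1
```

Let's trace through this code step by step.

Initialize: n_items = 0
Entering loop: for idx in range(1, 7):
After iteration 1: idx = 1, n_items = 1
After iteration 2: idx = 2, n_items = 2
After iteration 3: idx = 3, n_items = 2
After iteration 4: idx = 4, n_items = 2
After iteration 5: idx = 5, n_items = 2
After iteration 6: idx = 6, n_items = 2
Loop ends.

Final answer: 2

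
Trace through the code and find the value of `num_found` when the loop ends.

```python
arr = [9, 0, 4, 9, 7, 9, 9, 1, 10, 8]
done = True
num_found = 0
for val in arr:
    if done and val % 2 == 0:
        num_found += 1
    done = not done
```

Let's trace through this code step by step.

Initialize: arr = [9, 0, 4, 9, 7, 9, 9, 1, 10, 8]
Initialize: done = True
Initialize: num_found = 0
Entering loop: for val in arr:
After iteration 1: val = 9, done = False, num_found = 0
After iteration 2: val = 0, done = True, num_found = 0
After iteration 3: val = 4, done = False, num_found = 1
After iteration 4: val = 9, done = True, num_found = 1
After iteration 5: val = 7, done = False, num_found = 1
After iteration 6: val = 9, done = True, num_found = 1
After iteration 7: val = 9, done = False, num_found = 1
After iteration 8: val = 1, done = True, num_found = 1
After iteration 9: val = 10, done = False, num_found = 2
After iteration 10: val = 8, done = True, num_found = 2
Loop ends.

Final answer: 2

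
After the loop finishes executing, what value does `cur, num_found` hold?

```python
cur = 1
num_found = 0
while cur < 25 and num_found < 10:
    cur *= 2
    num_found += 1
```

Let's trace through this code step by step.

Initialize: cur = 1
Initialize: num_found = 0
Entering loop: while cur < 25 and num_found < 10:
After iteration 1: cur = 2, num_found = 1
After iteration 2: cur = 4, num_found = 2
After iteration 3: cur = 8, num_found = 3
After iteration 4: cur = 16, num_found = 4
After iteration 5: cur = 32, num_found = 5
Loop ends.

Final answer: 32, 5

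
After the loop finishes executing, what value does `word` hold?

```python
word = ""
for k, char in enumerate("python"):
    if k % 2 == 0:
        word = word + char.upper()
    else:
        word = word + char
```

Let's trace through this code step by step.

Initialize: word = ''
Entering loop: for k, char in enumerate("python"):
After iteration 1: k = 0, char = 'p', word = 'P'
After iteration 2: k = 1, char = 'y', word = 'Py'
After iteration 3: k = 2, char = 't', word = 'PyT'
After iteration 4: k = 3, char = 'h', word = 'PyTh'
After iteration 5: k = 4, char = 'o', word = 'PyThO'
After iteration 6: k = 5, char = 'n', word = 'PyThOn'
Loop ends.

Final answer: 'PyThOn'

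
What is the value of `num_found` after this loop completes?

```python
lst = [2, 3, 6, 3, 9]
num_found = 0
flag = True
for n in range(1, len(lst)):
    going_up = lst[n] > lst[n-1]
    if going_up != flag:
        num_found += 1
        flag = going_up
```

Let's trace through this code step by step.

Initialize: lst = [2, 3, 6, 3, 9]
Initialize: num_found = 0
Initialize: flag = True
Entering loop: for n in range(1, len(lst)):
After iteration 1: n = 1, num_found = 0, flag = True, going_up = True
After iteration 2: n = 2, num_found = 0, flag = True, going_up = True
After iteration 3: n = 3, num_found = 1, flag = False, going_up = False
After iteration 4: n = 4, num_found = 2, flag = True, going_up = True
Loop ends.

Final answer: 2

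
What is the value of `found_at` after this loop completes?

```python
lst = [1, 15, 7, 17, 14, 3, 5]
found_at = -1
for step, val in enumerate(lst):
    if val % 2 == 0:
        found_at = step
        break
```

Let's trace through this code step by step.

Initialize: lst = [1, 15, 7, 17, 14, 3, 5]
Initialize: found_at = -1
Entering loop: for step, val in enumerate(lst):
After iteration 1: step = 0, val = 1, found_at = -1
After iteration 2: step = 1, val = 15, found_at = -1
After iteration 3: step = 2, val = 7, found_at = -1
After iteration 4: step = 3, val = 17, found_at = -1
After iteration 5: step = 4, val = 14, found_at = 4
Loop ends.

Final answer: 4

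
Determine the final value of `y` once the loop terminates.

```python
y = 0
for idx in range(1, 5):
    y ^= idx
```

Let's trace through this code step by step.

Initialize: y = 0
Entering loop: for idx in range(1, 5):
After iteration 1: idx = 1, y = 1
After iteration 2: idx = 2, y = 3
After iteration 3: idx = 3, y = 0
After iteration 4: idx = 4, y = 4
Loop ends.

Final answer: 4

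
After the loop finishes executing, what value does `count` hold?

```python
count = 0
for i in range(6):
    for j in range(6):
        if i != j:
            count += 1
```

Let's trace through this code step by step.

Initialize: count = 0
Entering loop: for i in range(6):
After iteration 1: i = 0, count = 5
After iteration 2: i = 1, count = 10
After iteration 3: i = 2, count = 15
After iteration 4: i = 3, count = 20
After iteration 5: i = 4, count = 25
After iteration 6: i = 5, count = 30
Loop ends.

Final answer: 30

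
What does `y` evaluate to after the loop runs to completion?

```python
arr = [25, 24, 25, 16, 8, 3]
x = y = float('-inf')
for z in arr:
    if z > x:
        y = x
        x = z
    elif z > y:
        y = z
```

Let's trace through this code step by step.

Initialize: arr = [25, 24, 25, 16, 8, 3]
Initialize: x = -inf
Initialize: y = -inf
Entering loop: for z in arr:
After iteration 1: z = 25, x = 25, y = -inf
After iteration 2: z = 24, x = 25, y = 24
After iteration 3: z = 25, x = 25, y = 25
After iteration 4: z = 16, x = 25, y = 25
After iteration 5: z = 8, x = 25, y = 25
After iteration 6: z = 3, x = 25, y = 25
Loop ends.

Final answer: 25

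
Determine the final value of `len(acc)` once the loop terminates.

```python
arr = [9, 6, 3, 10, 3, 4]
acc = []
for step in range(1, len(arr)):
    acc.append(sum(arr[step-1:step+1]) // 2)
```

Let's trace through this code step by step.

Initialize: arr = [9, 6, 3, 10, 3, 4]
Initialize: acc = []
Entering loop: for step in range(1, len(arr)):
After iteration 1: step = 1, acc = [7]
After iteration 2: step = 2, acc = [7, 4]
After iteration 3: step = 3, acc = [7, 4, 6]
After iteration 4: step = 4, acc = [7, 4, 6, 6]
After iteration 5: step = 5, acc = [7, 4, 6, 6, 3]
Loop ends.
len(acc) = 5

Final answer: 5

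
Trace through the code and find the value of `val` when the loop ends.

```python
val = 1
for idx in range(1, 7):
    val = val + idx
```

Let's trace through this code step by step.

Initialize: val = 1
Entering loop: for idx in range(1, 7):
After iteration 1: idx = 1, val = 2
After iteration 2: idx = 2, val = 4
After iteration 3: idx = 3, val = 7
After iteration 4: idx = 4, val = 11
After iteration 5: idx = 5, val = 16
After iteration 6: idx = 6, val = 22
Loop ends.

Final answer: 22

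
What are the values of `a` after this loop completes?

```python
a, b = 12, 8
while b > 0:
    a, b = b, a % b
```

Let's trace through this code step by step.

Initialize: a = 12
Initialize: b = 8
Entering loop: while b > 0:
After iteration 1: a = 8, b = 4
After iteration 2: a = 4, b = 0
Loop ends.

Final answer: 4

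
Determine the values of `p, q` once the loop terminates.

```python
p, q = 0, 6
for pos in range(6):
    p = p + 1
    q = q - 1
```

Let's trace through this code step by step.

Initialize: p = 0
Initialize: q = 6
Entering loop: for pos in range(6):
After iteration 1: pos = 0, p = 1, q = 5
After iteration 2: pos = 1, p = 2, q = 4
After iteration 3: pos = 2, p = 3, q = 3
After iteration 4: pos = 3, p = 4, q = 2
After iteration 5: pos = 4, p = 5, q = 1
After iteration 6: pos = 5, p = 6, q = 0
Loop ends.

Final answer: 6, 0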